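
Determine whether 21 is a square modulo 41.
By Euler's criterion: 21^{20} ≡ 1 (mod 41). Since this equals 1, 21 is a QR.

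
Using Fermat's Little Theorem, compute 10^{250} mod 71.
32

By Fermat's Little Theorem, a^(p-1) ≡ 1 (mod p) for prime p and gcd(a, p) = 1
Here p = 71, so 10^70 ≡ 1 (mod 71)
We can reduce the exponent: 250 mod 70 = 40
So 10^250 ≡ 10^40 (mod 71)
Computing: 10^40 mod 71 = 32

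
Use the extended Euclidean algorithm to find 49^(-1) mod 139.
Extended GCD: 49(-17) + 139(6) = 1. So 49^(-1) ≡ 122 ≡ 122 (mod 139). Verify: 49 × 122 = 5978 ≡ 1 (mod 139)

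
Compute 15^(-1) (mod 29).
15^(-1) ≡ 2 (mod 29). Verification: 15 × 2 = 30 ≡ 1 (mod 29)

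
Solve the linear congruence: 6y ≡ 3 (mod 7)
4

Since gcd(6, 7) = 1 divides 3, a solution exists.
Multiply both sides by the inverse of 6 mod 7:
  6^(-1) mod 7 = 6
  x ≡ 6 × 3 ≡ 18 ≡ 4 (mod 7)
Verification: 6 × 4 = 24 = 3 × 7 + 3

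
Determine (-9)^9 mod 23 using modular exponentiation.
(-9) ≡ 14 (mod 23). 9 = 8 + 1 (binary 1001). Repeated squaring mod 23: 14^1 ≡ 14; 14^2 ≡ 14² = 196 ≡ 12; 14^4 ≡ 12² = 144 ≡ 6; 14^8 ≡ 6² = 36 ≡ 13. Multiply: (-9)^9 ≡ 14^8 × 14^1 ≡ 13 × 14 (mod 23): 13 × 14 = 182 ≡ 21. So (-9)^9 ≡ 21 (mod 23).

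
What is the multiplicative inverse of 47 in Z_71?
68

Using Extended Euclidean Algorithm:
gcd(47, 71) = 1
Bezout coefficients: 47 × -3 + 71 × 2 = 1
So 47 × -3 ≡ 1 (mod 71)
The inverse is -3 mod 71 = 68
Verification: 47 × 68 = 3196 = 45 × 71 + 1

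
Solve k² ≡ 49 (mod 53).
The square roots of 49 mod 53 are 46 and 7. Verify: 46² = 2116 ≡ 49 (mod 53)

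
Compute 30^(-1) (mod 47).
30^(-1) ≡ 11 (mod 47). Verification: 30 × 11 = 330 ≡ 1 (mod 47)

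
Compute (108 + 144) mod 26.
18

(108 + 144) = 252
252 mod 26 = 18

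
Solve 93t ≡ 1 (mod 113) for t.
96

Using Extended Euclidean Algorithm:
gcd(93, 113) = 1
Bezout coefficients: 93 × -17 + 113 × 14 = 1
So 93 × -17 ≡ 1 (mod 113)
The inverse is -17 mod 113 = 96
Verification: 93 × 96 = 8928 = 79 × 113 + 1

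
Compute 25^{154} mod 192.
49

Using successive squaring:
Binary expansion of 154: 10011010
Powers of 25 mod 192 (each is the square of the previous):
  25^1 ≡ 25 (mod 192)
  25^2 ≡ 25² = 625 ≡ 49 (mod 192)
  25^4 ≡ 49² = 2401 ≡ 97 (mod 192)
  25^8 ≡ 97² = 9409 ≡ 1 (mod 192)
  25^16 ≡ 1² = 1 ≡ 1 (mod 192)
  25^32 ≡ 1² = 1 ≡ 1 (mod 192)
  25^64 ≡ 1² = 1 ≡ 1 (mod 192)
  25^128 ≡ 1² = 1 ≡ 1 (mod 192)
154 = 128 + 16 + 8 + 2, so 25^154 = 25^128 × 25^16 × 25^8 × 25^2 ≡ 1 × 1 × 1 × 49 (mod 192)
Multiplying step by step:
  1 × 1 = 1 ≡ 1 (mod 192)
  1 × 1 = 1 ≡ 1 (mod 192)
  1 × 49 = 49 ≡ 49 (mod 192)
Result: 25^154 ≡ 49 (mod 192)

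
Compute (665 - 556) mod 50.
9

(665 - 556) = 109
109 mod 50 = 9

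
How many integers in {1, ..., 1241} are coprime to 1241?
1152

Prime factorization: 1241 = 17 × 73
Using the formula φ(n) = n × Π(1 - 1/p) for each prime factor p:
φ(1241) = 1241 × (1 - 1/17) × (1 - 1/73)
φ(1241) = 1152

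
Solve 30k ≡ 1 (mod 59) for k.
2

Using Extended Euclidean Algorithm:
gcd(30, 59) = 1
Bezout coefficients: 30 × 2 + 59 × -1 = 1
So 30 × 2 ≡ 1 (mod 59)
The inverse is 2 mod 59 = 2
Verification: 30 × 2 = 60 = 1 × 59 + 1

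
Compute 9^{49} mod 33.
27

Using successive squaring:
Binary expansion of 49: 110001
Powers of 9 mod 33 (each is the square of the previous):
  9^1 ≡ 9 (mod 33)
  9^2 ≡ 9² = 81 ≡ 15 (mod 33)
  9^4 ≡ 15² = 225 ≡ 27 (mod 33)
  9^8 ≡ 27² = 729 ≡ 3 (mod 33)
  9^16 ≡ 3² = 9 ≡ 9 (mod 33)
  9^32 ≡ 9² = 81 ≡ 15 (mod 33)
49 = 32 + 16 + 1, so 9^49 = 9^32 × 9^16 × 9^1 ≡ 15 × 9 × 9 (mod 33)
Multiplying step by step:
  15 × 9 = 135 ≡ 3 (mod 33)
  3 × 9 = 27 ≡ 27 (mod 33)
Result: 9^49 ≡ 27 (mod 33)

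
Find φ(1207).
1120

Prime factorization: 1207 = 17 × 71
Using the formula φ(n) = n × Π(1 - 1/p) for each prime factor p:
φ(1207) = 1207 × (1 - 1/17) × (1 - 1/71)
φ(1207) = 1120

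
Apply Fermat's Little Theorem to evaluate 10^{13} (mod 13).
10

By Fermat's Little Theorem, a^(p-1) ≡ 1 (mod p) for prime p and gcd(a, p) = 1
Here p = 13, so 10^12 ≡ 1 (mod 13)
We can reduce the exponent: 13 mod 12 = 1
So 10^13 ≡ 10^1 (mod 13)
Computing: 10^1 mod 13 = 10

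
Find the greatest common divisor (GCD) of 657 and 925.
1

Using the Euclidean algorithm:
657 = 0 × 925 + 657
925 = 1 × 657 + 268
657 = 2 × 268 + 121
268 = 2 × 121 + 26
121 = 4 × 26 + 17
26 = 1 × 17 + 9
17 = 1 × 9 + 8
9 = 1 × 8 + 1
8 = 8 × 1 + 0

GCD(657, 925) = 1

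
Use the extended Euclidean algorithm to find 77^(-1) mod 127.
Extended GCD: 77(33) + 127(-20) = 1. So 77^(-1) ≡ 33 ≡ 33 (mod 127). Verify: 77 × 33 = 2541 ≡ 1 (mod 127)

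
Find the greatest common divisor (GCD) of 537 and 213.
3

Using the Euclidean algorithm:
537 = 2 × 213 + 111
213 = 1 × 111 + 102
111 = 1 × 102 + 9
102 = 11 × 9 + 3
9 = 3 × 3 + 0

GCD(537, 213) = 3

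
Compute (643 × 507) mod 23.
22

(643 × 507) = 326001
326001 mod 23 = 22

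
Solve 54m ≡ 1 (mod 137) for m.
54^(-1) ≡ 33 (mod 137). Verification: 54 × 33 = 1782 ≡ 1 (mod 137)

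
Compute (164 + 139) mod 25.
3

(164 + 139) = 303
303 mod 25 = 3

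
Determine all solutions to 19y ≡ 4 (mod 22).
6

Since gcd(19, 22) = 1 divides 4, a solution exists.
Multiply both sides by the inverse of 19 mod 22:
  19^(-1) mod 22 = 7
  x ≡ 7 × 4 ≡ 28 ≡ 6 (mod 22)
Verification: 19 × 6 = 114 = 5 × 22 + 4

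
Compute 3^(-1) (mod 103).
69

Using Extended Euclidean Algorithm:
gcd(3, 103) = 1
Bezout coefficients: 3 × -34 + 103 × 1 = 1
So 3 × -34 ≡ 1 (mod 103)
The inverse is -34 mod 103 = 69
Verification: 3 × 69 = 207 = 2 × 103 + 1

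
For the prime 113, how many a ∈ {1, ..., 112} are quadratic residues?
For prime 113, there are (p-1)/2 = (113-1)/2 = 56 quadratic residues (excluding 0).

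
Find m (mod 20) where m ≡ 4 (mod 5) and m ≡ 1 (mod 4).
M = 5 × 4 = 20. M₁ = 4, y₁ ≡ 4 (mod 5). M₂ = 5, y₂ ≡ 1 (mod 4). m = 4×4×4 + 1×5×1 ≡ 9 (mod 20)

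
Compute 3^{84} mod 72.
9

Using successive squaring:
Binary expansion of 84: 1010100
Powers of 3 mod 72 (each is the square of the previous):
  3^1 ≡ 3 (mod 72)
  3^2 ≡ 3² = 9 ≡ 9 (mod 72)
  3^4 ≡ 9² = 81 ≡ 9 (mod 72)
  3^8 ≡ 9² = 81 ≡ 9 (mod 72)
  3^16 ≡ 9² = 81 ≡ 9 (mod 72)
  3^32 ≡ 9² = 81 ≡ 9 (mod 72)
  3^64 ≡ 9² = 81 ≡ 9 (mod 72)
84 = 64 + 16 + 4, so 3^84 = 3^64 × 3^16 × 3^4 ≡ 9 × 9 × 9 (mod 72)
Multiplying step by step:
  9 × 9 = 81 ≡ 9 (mod 72)
  9 × 9 = 81 ≡ 9 (mod 72)
Result: 3^84 ≡ 9 (mod 72)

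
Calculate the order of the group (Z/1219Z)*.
1144

Prime factorization: 1219 = 23 × 53
Using the formula φ(n) = n × Π(1 - 1/p) for each prime factor p:
φ(1219) = 1219 × (1 - 1/23) × (1 - 1/53)
φ(1219) = 1144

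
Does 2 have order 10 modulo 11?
p - 1 = 10 has prime divisors 2, 5. Check 2^(10/q) mod 11 for each: 2^(10/2) = 2^5 ≡ 10, 2^(10/5) = 2^2 ≡ 4 (mod 11). None of these is 1, so 2 has order 10 = φ(11), so it is a primitive root mod 11.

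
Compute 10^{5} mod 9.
1

Using successive squaring:
Binary expansion of 5: 101
Powers of 10 mod 9 (each is the square of the previous):
  10^1 ≡ 1 (mod 9)
  10^2 ≡ 1² = 1 ≡ 1 (mod 9)
  10^4 ≡ 1² = 1 ≡ 1 (mod 9)
5 = 4 + 1, so 10^5 = 10^4 × 10^1 ≡ 1 × 1 (mod 9)
Multiplying step by step:
  1 × 1 = 1 ≡ 1 (mod 9)
Result: 10^5 ≡ 1 (mod 9)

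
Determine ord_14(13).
Powers of 13 mod 14: 13^1≡13, 13^2≡1. Order = 2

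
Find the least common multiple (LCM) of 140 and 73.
10220

First find GCD(140, 73) using the Euclidean algorithm:
140 = 1 × 73 + 67
73 = 1 × 67 + 6
67 = 11 × 6 + 1
6 = 6 × 1 + 0
GCD(140, 73) = 1

LCM formula: LCM(a, b) = (a × b) / GCD(a, b)
LCM(140, 73) = (140 × 73) / 1
LCM(140, 73) = 10220 / 1
LCM(140, 73) = 10220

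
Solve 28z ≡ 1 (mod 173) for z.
28^(-1) ≡ 68 (mod 173). Verification: 28 × 68 = 1904 ≡ 1 (mod 173)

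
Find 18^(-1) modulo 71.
4

Using Extended Euclidean Algorithm:
gcd(18, 71) = 1
Bezout coefficients: 18 × 4 + 71 × -1 = 1
So 18 × 4 ≡ 1 (mod 71)
The inverse is 4 mod 71 = 4
Verification: 18 × 4 = 72 = 1 × 71 + 1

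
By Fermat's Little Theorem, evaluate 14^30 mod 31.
By Fermat's Little Theorem, 14^{30} ≡ 1 (mod 31) since 31 is prime and gcd(14, 31) = 1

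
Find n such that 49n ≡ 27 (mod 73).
8

Since gcd(49, 73) = 1 divides 27, a solution exists.
Multiply both sides by the inverse of 49 mod 73:
  49^(-1) mod 73 = 3
  x ≡ 3 × 27 ≡ 81 ≡ 8 (mod 73)
Verification: 49 × 8 = 392 = 5 × 73 + 27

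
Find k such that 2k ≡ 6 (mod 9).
3

Since gcd(2, 9) = 1 divides 6, a solution exists.
Multiply both sides by the inverse of 2 mod 9:
  2^(-1) mod 9 = 5
  x ≡ 5 × 6 ≡ 30 ≡ 3 (mod 9)
Verification: 2 × 3 = 6 = 0 × 9 + 6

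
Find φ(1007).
936

Prime factorization: 1007 = 19 × 53
Using the formula φ(n) = n × Π(1 - 1/p) for each prime factor p:
φ(1007) = 1007 × (1 - 1/19) × (1 - 1/53)
φ(1007) = 936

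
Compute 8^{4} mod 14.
8

Using successive squaring:
Binary expansion of 4: 100
Powers of 8 mod 14 (each is the square of the previous):
  8^1 ≡ 8 (mod 14)
  8^2 ≡ 8² = 64 ≡ 8 (mod 14)
  8^4 ≡ 8² = 64 ≡ 8 (mod 14)
4 is a power of 2, so 8^4 is the last square: ≡ 8 (mod 14)
Result: 8^4 ≡ 8 (mod 14)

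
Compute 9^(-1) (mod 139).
9^(-1) ≡ 31 (mod 139). Verification: 9 × 31 = 279 ≡ 1 (mod 139)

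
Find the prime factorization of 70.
2 × 5 × 7

Divide by primes starting from smallest:
70 ÷ 2 = 35
35 ÷ 5 = 7
7 ÷ 7 = 1

70 = 2 × 5 × 7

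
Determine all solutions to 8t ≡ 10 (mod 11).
4

Since gcd(8, 11) = 1 divides 10, a solution exists.
Multiply both sides by the inverse of 8 mod 11:
  8^(-1) mod 11 = 7
  x ≡ 7 × 10 ≡ 70 ≡ 4 (mod 11)
Verification: 8 × 4 = 32 = 2 × 11 + 10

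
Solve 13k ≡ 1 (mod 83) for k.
32

Using Extended Euclidean Algorithm:
gcd(13, 83) = 1
Bezout coefficients: 13 × 32 + 83 × -5 = 1
So 13 × 32 ≡ 1 (mod 83)
The inverse is 32 mod 83 = 32
Verification: 13 × 32 = 416 = 5 × 83 + 1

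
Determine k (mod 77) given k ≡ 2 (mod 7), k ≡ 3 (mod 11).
58

Using the Chinese Remainder Theorem:
M = product of moduli = 77
For equation 1: M_1 = 11, 11 ≡ 4 (mod 7), inverse of 11 mod 7 is 2 (check: 4 × 2 = 8 ≡ 1 (mod 7))
For equation 2: M_2 = 7, 7 ≡ 7 (mod 11), inverse of 7 mod 11 is 8 (check: 7 × 8 = 56 ≡ 1 (mod 11))
Combine: k ≡ Σ r_i×M_i×(M_i⁻¹ mod m_i) = 2×11×2 + 3×7×8 = 44 + 168 = 212
212 mod 77 = 58
k ≡ 58 (mod 77)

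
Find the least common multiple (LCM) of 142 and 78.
5538

First find GCD(142, 78) using the Euclidean algorithm:
142 = 1 × 78 + 64
78 = 1 × 64 + 14
64 = 4 × 14 + 8
14 = 1 × 8 + 6
8 = 1 × 6 + 2
6 = 3 × 2 + 0
GCD(142, 78) = 2

LCM formula: LCM(a, b) = (a × b) / GCD(a, b)
LCM(142, 78) = (142 × 78) / 2
LCM(142, 78) = 11076 / 2
LCM(142, 78) = 5538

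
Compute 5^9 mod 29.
9 = 8 + 1 (binary 1001). Repeated squaring mod 29: 5^1 ≡ 5; 5^2 ≡ 5² = 25 ≡ 25; 5^4 ≡ 25² = 625 ≡ 16; 5^8 ≡ 16² = 256 ≡ 24. Multiply: 5^9 = 5^8 × 5^1 ≡ 24 × 5 (mod 29): 24 × 5 = 120 ≡ 4. So 5^9 ≡ 4 (mod 29).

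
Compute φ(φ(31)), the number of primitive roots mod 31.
Number of primitive roots mod 31 = φ(30) = 8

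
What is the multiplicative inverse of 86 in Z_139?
86^(-1) ≡ 118 (mod 139). Verification: 86 × 118 = 10148 ≡ 1 (mod 139)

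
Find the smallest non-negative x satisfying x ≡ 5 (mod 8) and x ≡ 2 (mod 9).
M = 8 × 9 = 72. M₁ = 9, y₁ ≡ 1 (mod 8). M₂ = 8, y₂ ≡ 8 (mod 9). x = 5×9×1 + 2×8×8 ≡ 29 (mod 72)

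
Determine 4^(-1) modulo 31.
4^(-1) ≡ 8 (mod 31). Verification: 4 × 8 = 32 ≡ 1 (mod 31)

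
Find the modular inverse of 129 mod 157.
129^(-1) ≡ 28 (mod 157). Verification: 129 × 28 = 3612 ≡ 1 (mod 157)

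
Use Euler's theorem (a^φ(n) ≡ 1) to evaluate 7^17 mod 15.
By Euler: 7^{8} ≡ 1 (mod 15) since gcd(7, 15) = 1. 17 = 2×8 + 1. So 7^{17} ≡ 7^{1} ≡ 7 (mod 15)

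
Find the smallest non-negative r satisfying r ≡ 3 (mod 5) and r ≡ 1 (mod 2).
M = 5 × 2 = 10. M₁ = 2, y₁ ≡ 3 (mod 5). M₂ = 5, y₂ ≡ 1 (mod 2). r = 3×2×3 + 1×5×1 ≡ 3 (mod 10)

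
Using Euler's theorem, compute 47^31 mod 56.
By Euler: 47^{24} ≡ 1 (mod 56) since gcd(47, 56) = 1. 31 = 1×24 + 7. So 47^{31} ≡ 47^{7} ≡ 47 (mod 56)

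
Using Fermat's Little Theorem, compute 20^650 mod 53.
By Fermat: 20^{52} ≡ 1 (mod 53). 650 ≡ 26 (mod 52). So 20^{650} ≡ 20^{26} ≡ 52 (mod 53)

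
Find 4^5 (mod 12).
5 = 4 + 1 (binary 101). Repeated squaring mod 12: 4^1 ≡ 4; 4^2 ≡ 4² = 16 ≡ 4; 4^4 ≡ 4² = 16 ≡ 4. Multiply: 4^5 = 4^4 × 4^1 ≡ 4 × 4 (mod 12): 4 × 4 = 16 ≡ 4. So 4^5 ≡ 4 (mod 12).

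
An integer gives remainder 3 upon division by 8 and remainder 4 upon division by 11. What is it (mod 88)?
M = 8 × 11 = 88. M₁ = 11, y₁ ≡ 3 (mod 8). M₂ = 8, y₂ ≡ 7 (mod 11). r = 3×11×3 + 4×8×7 ≡ 59 (mod 88). The smallest positive such number is 59.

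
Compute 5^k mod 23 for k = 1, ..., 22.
g^1, g^2, ..., g^{22} mod 23: {5, 2, 10, 4, 20, 8, 17, 16, 11, 9, 22, 18, 21, 13, 19, 3, 15, 6, 7, 12, 14, 1}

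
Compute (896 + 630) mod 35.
21

(896 + 630) = 1526
1526 mod 35 = 21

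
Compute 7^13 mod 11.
Using Fermat: 7^{10} ≡ 1 (mod 11). 13 ≡ 3 (mod 10). So 7^{13} ≡ 7^{3} ≡ 2 (mod 11)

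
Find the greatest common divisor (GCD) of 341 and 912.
1

Using the Euclidean algorithm:
341 = 0 × 912 + 341
912 = 2 × 341 + 230
341 = 1 × 230 + 111
230 = 2 × 111 + 8
111 = 13 × 8 + 7
8 = 1 × 7 + 1
7 = 7 × 1 + 0

GCD(341, 912) = 1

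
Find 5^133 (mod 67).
Using Fermat: 5^{66} ≡ 1 (mod 67). 133 ≡ 1 (mod 66). So 5^{133} ≡ 5^{1} ≡ 5 (mod 67)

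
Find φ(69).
44

Prime factorization: 69 = 3 × 23
Using the formula φ(n) = n × Π(1 - 1/p) for each prime factor p:
φ(69) = 69 × (1 - 1/3) × (1 - 1/23)
φ(69) = 44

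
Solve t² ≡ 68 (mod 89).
The square roots of 68 mod 89 are 35 and 54. Verify: 35² = 1225 ≡ 68 (mod 89)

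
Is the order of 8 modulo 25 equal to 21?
No, the actual order is 20, not 21.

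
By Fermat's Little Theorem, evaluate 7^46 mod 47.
By Fermat's Little Theorem, 7^{46} ≡ 1 (mod 47) since 47 is prime and gcd(7, 47) = 1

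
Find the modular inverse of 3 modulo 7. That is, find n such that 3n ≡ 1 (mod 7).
5

Using Extended Euclidean Algorithm:
gcd(3, 7) = 1
Bezout coefficients: 3 × -2 + 7 × 1 = 1
So 3 × -2 ≡ 1 (mod 7)
The inverse is -2 mod 7 = 5
Verification: 3 × 5 = 15 = 2 × 7 + 1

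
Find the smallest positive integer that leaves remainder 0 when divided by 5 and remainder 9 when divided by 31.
M = 5 × 31 = 155. M₁ = 31, y₁ ≡ 1 (mod 5). M₂ = 5, y₂ ≡ 25 (mod 31). x = 0×31×1 + 9×5×25 ≡ 40 (mod 155). The smallest positive such number is 40.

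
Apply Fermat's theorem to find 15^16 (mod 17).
By Fermat's Little Theorem, 15^{16} ≡ 1 (mod 17) since 17 is prime and gcd(15, 17) = 1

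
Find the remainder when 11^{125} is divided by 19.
By Fermat: 11^{18} ≡ 1 (mod 19). 125 = 6×18 + 17. So 11^{125} ≡ 11^{17} ≡ 7 (mod 19)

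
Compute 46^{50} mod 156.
88

Using successive squaring:
Binary expansion of 50: 110010
Powers of 46 mod 156 (each is the square of the previous):
  46^1 ≡ 46 (mod 156)
  46^2 ≡ 46² = 2116 ≡ 88 (mod 156)
  46^4 ≡ 88² = 7744 ≡ 100 (mod 156)
  46^8 ≡ 100² = 10000 ≡ 16 (mod 156)
  46^16 ≡ 16² = 256 ≡ 100 (mod 156)
  46^32 ≡ 100² = 10000 ≡ 16 (mod 156)
50 = 32 + 16 + 2, so 46^50 = 46^32 × 46^16 × 46^2 ≡ 16 × 100 × 88 (mod 156)
Multiplying step by step:
  16 × 100 = 1600 ≡ 40 (mod 156)
  40 × 88 = 3520 ≡ 88 (mod 156)
Result: 46^50 ≡ 88 (mod 156)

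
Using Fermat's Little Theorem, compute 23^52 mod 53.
By Fermat's Little Theorem, 23^{52} ≡ 1 (mod 53) since 53 is prime and gcd(23, 53) = 1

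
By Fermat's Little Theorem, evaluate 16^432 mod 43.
By Fermat: 16^{42} ≡ 1 (mod 43). 432 ≡ 12 (mod 42). So 16^{432} ≡ 16^{12} ≡ 21 (mod 43)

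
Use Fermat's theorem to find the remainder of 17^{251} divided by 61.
55

By Fermat's Little Theorem, a^(p-1) ≡ 1 (mod p) for prime p and gcd(a, p) = 1
Here p = 61, so 17^60 ≡ 1 (mod 61)
We can reduce the exponent: 251 mod 60 = 11
So 17^251 ≡ 17^11 (mod 61)
Computing: 17^11 mod 61 = 55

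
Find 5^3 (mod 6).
3 = 2 + 1 (binary 11). Repeated squaring mod 6: 5^1 ≡ 5; 5^2 ≡ 5² = 25 ≡ 1. Multiply: 5^3 = 5^2 × 5^1 ≡ 1 × 5 (mod 6): 1 × 5 = 5 ≡ 5. So 5^3 ≡ 5 (mod 6).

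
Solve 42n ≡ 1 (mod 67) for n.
8

Using Extended Euclidean Algorithm:
gcd(42, 67) = 1
Bezout coefficients: 42 × 8 + 67 × -5 = 1
So 42 × 8 ≡ 1 (mod 67)
The inverse is 8 mod 67 = 8
Verification: 42 × 8 = 336 = 5 × 67 + 1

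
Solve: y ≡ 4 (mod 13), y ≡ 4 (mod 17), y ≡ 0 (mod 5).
M = 13 × 17 × 5 = 1105. M₁ = 85, y₁ ≡ 2 (mod 13). M₂ = 65, y₂ ≡ 11 (mod 17). M₃ = 221, y₃ ≡ 1 (mod 5). y = 4×85×2 + 4×65×11 + 0×221×1 ≡ 225 (mod 1105)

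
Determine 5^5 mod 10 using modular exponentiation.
5 = 4 + 1 (binary 101). Repeated squaring mod 10: 5^1 ≡ 5; 5^2 ≡ 5² = 25 ≡ 5; 5^4 ≡ 5² = 25 ≡ 5. Multiply: 5^5 = 5^4 × 5^1 ≡ 5 × 5 (mod 10): 5 × 5 = 25 ≡ 5. So 5^5 ≡ 5 (mod 10).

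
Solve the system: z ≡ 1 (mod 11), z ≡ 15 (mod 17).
M = 11 × 17 = 187. M₁ = 17, y₁ ≡ 2 (mod 11). M₂ = 11, y₂ ≡ 14 (mod 17). z = 1×17×2 + 15×11×14 ≡ 100 (mod 187)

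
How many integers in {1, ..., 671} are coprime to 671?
600

Prime factorization: 671 = 11 × 61
Using the formula φ(n) = n × Π(1 - 1/p) for each prime factor p:
φ(671) = 671 × (1 - 1/11) × (1 - 1/61)
φ(671) = 600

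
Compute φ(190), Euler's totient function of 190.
72

Prime factorization: 190 = 2 × 5 × 19
Using the formula φ(n) = n × Π(1 - 1/p) for each prime factor p:
φ(190) = 190 × (1 - 1/2) × (1 - 1/5) × (1 - 1/19)
φ(190) = 72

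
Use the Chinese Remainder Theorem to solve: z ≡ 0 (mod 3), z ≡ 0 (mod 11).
M = 3 × 11 = 33. M₁ = 11, y₁ ≡ 2 (mod 3). M₂ = 3, y₂ ≡ 4 (mod 11). z = 0×11×2 + 0×3×4 ≡ 0 (mod 33)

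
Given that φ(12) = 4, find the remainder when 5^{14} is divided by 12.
By Euler: 5^{4} ≡ 1 (mod 12) since gcd(5, 12) = 1. 14 = 3×4 + 2. So 5^{14} ≡ 5^{2} ≡ 1 (mod 12)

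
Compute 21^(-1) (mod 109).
26

Using Extended Euclidean Algorithm:
gcd(21, 109) = 1
Bezout coefficients: 21 × 26 + 109 × -5 = 1
So 21 × 26 ≡ 1 (mod 109)
The inverse is 26 mod 109 = 26
Verification: 21 × 26 = 546 = 5 × 109 + 1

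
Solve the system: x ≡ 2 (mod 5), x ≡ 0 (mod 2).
M = 5 × 2 = 10. M₁ = 2, y₁ ≡ 3 (mod 5). M₂ = 5, y₂ ≡ 1 (mod 2). x = 2×2×3 + 0×5×1 ≡ 2 (mod 10)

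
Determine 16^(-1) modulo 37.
16^(-1) ≡ 7 (mod 37). Verification: 16 × 7 = 112 ≡ 1 (mod 37)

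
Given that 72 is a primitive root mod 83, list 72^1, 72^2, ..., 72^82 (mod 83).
g^1, g^2, ..., g^{82} mod 83: {72, 38, 80, 33, 52, 9, 67, 10, 56, 48, 53, 81, 22, 7, 6, 17, 62, 65, 32, 63, 54, 70, 60, 4, 39, 69, 71, 49, 42, 36, 19, 40, 58, 26, 46, 75, 5, 28, 24, 68, 82, 11, 45, 3, 50, 31, 74, 16, 73, 27, 35, 30, 2, 61, 76, 77, 66, 21, 18, 51, 20, 29, 13, 23, 79, 44, 14, 12, 34, 41, 47, 64, 43, 25, 57, 37, 8, 78, 55, 59, 15, 1}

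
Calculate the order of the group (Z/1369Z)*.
1332

Prime factorization: 1369 = 37^2
Using the formula φ(n) = n × Π(1 - 1/p) for each prime factor p:
φ(1369) = 1369 × (1 - 1/37)
φ(1369) = 1332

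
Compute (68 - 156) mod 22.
0

(68 - 156) = -88
-88 mod 22 = 0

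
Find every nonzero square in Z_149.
QRs mod 149: {1, 4, 5, 6, 7, 9, 16, 17, 19, 20, 22, 24, 25, 26, 28, 29, 30, 31, 33, 35, 36, 37, 39, 42, 45, 46, 47, 49, 53, 54, 61, 63, 64, 67, 68, 69, 73, 76, 80, 81, 82, 85, 86, 88, 95, 96, 100, 102, 103, 104, 107, 110, 112, 113, 114, 116, 118, 119, 120, 121, 123, 124, 125, 127, 129, 130, 132, 133, 140, 142, 143, 144, 145, 148}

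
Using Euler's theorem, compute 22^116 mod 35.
By Euler: 22^{24} ≡ 1 (mod 35) since gcd(22, 35) = 1. 116 = 4×24 + 20. So 22^{116} ≡ 22^{20} ≡ 1 (mod 35)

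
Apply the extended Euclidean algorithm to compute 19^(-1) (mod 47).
Extended GCD: 19(5) + 47(-2) = 1. So 19^(-1) ≡ 5 ≡ 5 (mod 47). Verify: 19 × 5 = 95 ≡ 1 (mod 47)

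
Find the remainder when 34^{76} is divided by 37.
By Fermat: 34^{36} ≡ 1 (mod 37). 76 = 2×36 + 4. So 34^{76} ≡ 34^{4} ≡ 7 (mod 37)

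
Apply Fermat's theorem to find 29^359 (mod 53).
By Fermat: 29^{52} ≡ 1 (mod 53). 359 = 6×52 + 47. So 29^{359} ≡ 29^{47} ≡ 37 (mod 53)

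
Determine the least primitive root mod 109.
p - 1 = 108 has prime divisors 2, 3. h is a primitive root mod 109 iff h^(108/q) ≢ 1 (mod 109) for each such q.
h = 2: 2^54 ≡ 108, 2^36 ≡ 1 (mod 109); 2^36 ≡ 1, so not a primitive root.
h = 3: 3^54 ≡ 1, 3^36 ≡ 63 (mod 109); 3^54 ≡ 1, so not a primitive root.
h = 4: 4^54 ≡ 1, 4^36 ≡ 1 (mod 109); 4^54 ≡ 1, so not a primitive root.
h = 5: 5^54 ≡ 1, 5^36 ≡ 63 (mod 109); 5^54 ≡ 1, so not a primitive root.
h = 6: 6^54 ≡ 108, 6^36 ≡ 63 (mod 109); none is 1, so 6 has order 108 and is a primitive root.
The smallest primitive root mod 109 is g = 6.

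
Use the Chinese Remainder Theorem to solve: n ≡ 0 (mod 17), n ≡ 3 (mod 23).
187

Using the Chinese Remainder Theorem:
M = product of moduli = 391
For equation 1: M_1 = 23, 23 ≡ 6 (mod 17), inverse of 23 mod 17 is 3 (check: 6 × 3 = 18 ≡ 1 (mod 17))
For equation 2: M_2 = 17, 17 ≡ 17 (mod 23), inverse of 17 mod 23 is 19 (check: 17 × 19 = 323 ≡ 1 (mod 23))
Combine: n ≡ Σ r_i×M_i×(M_i⁻¹ mod m_i) = 0×23×3 + 3×17×19 = 0 + 969 = 969
969 mod 391 = 187
n ≡ 187 (mod 391)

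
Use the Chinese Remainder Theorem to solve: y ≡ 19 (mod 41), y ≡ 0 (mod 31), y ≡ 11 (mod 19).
7440

Using the Chinese Remainder Theorem:
M = product of moduli = 24149
For equation 1: M_1 = 589, 589 ≡ 15 (mod 41), inverse of 589 mod 41 is 11 (check: 15 × 11 = 165 ≡ 1 (mod 41))
For equation 2: M_2 = 779, 779 ≡ 4 (mod 31), inverse of 779 mod 31 is 8 (check: 4 × 8 = 32 ≡ 1 (mod 31))
For equation 3: M_3 = 1271, 1271 ≡ 17 (mod 19), inverse of 1271 mod 19 is 9 (check: 17 × 9 = 153 ≡ 1 (mod 19))
Combine: y ≡ Σ r_i×M_i×(M_i⁻¹ mod m_i) = 19×589×11 + 0×779×8 + 11×1271×9 = 123101 + 0 + 125829 = 248930
248930 mod 24149 = 7440
y ≡ 7440 (mod 24149)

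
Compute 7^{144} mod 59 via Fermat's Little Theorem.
17

By Fermat's Little Theorem, a^(p-1) ≡ 1 (mod p) for prime p and gcd(a, p) = 1
Here p = 59, so 7^58 ≡ 1 (mod 59)
We can reduce the exponent: 144 mod 58 = 28
So 7^144 ≡ 7^28 (mod 59)
Computing: 7^28 mod 59 = 17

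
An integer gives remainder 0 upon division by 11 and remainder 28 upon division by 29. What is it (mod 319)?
M = 11 × 29 = 319. M₁ = 29, y₁ ≡ 8 (mod 11). M₂ = 11, y₂ ≡ 8 (mod 29). k = 0×29×8 + 28×11×8 ≡ 231 (mod 319). The smallest positive such number is 231.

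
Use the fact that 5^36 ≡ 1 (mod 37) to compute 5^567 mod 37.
By Fermat: 5^{36} ≡ 1 (mod 37). 567 ≡ 27 (mod 36). So 5^{567} ≡ 5^{27} ≡ 31 (mod 37)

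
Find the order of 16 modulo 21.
Powers of 16 mod 21: 16^1≡16, 16^2≡4, 16^3≡1. Order = 3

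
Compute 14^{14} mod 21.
7

Using successive squaring:
Binary expansion of 14: 1110
Powers of 14 mod 21 (each is the square of the previous):
  14^1 ≡ 14 (mod 21)
  14^2 ≡ 14² = 196 ≡ 7 (mod 21)
  14^4 ≡ 7² = 49 ≡ 7 (mod 21)
  14^8 ≡ 7² = 49 ≡ 7 (mod 21)
14 = 8 + 4 + 2, so 14^14 = 14^8 × 14^4 × 14^2 ≡ 7 × 7 × 7 (mod 21)
Multiplying step by step:
  7 × 7 = 49 ≡ 7 (mod 21)
  7 × 7 = 49 ≡ 7 (mod 21)
Result: 14^14 ≡ 7 (mod 21)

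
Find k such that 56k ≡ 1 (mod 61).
56^(-1) ≡ 12 (mod 61). Verification: 56 × 12 = 672 ≡ 1 (mod 61)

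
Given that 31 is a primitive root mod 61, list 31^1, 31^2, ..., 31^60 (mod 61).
g^1, g^2, ..., g^{60} mod 61: {31, 46, 23, 42, 21, 41, 51, 56, 28, 14, 7, 34, 17, 39, 50, 25, 43, 52, 26, 13, 37, 49, 55, 58, 29, 45, 53, 57, 59, 60, 30, 15, 38, 19, 40, 20, 10, 5, 33, 47, 54, 27, 44, 22, 11, 36, 18, 9, 35, 48, 24, 12, 6, 3, 32, 16, 8, 4, 2, 1}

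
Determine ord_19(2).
Powers of 2 mod 19: 2^1≡2, 2^2≡4, 2^3≡8, 2^4≡16, 2^5≡13, 2^6≡7, 2^7≡14, 2^8≡9, 2^9≡18, 2^10≡17, 2^11≡15, 2^12≡11, 2^13≡3, 2^14≡6, 2^15≡12, 2^16≡5, 2^17≡10, 2^18≡1. Order = 18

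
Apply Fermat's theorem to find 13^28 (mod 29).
By Fermat's Little Theorem, 13^{28} ≡ 1 (mod 29) since 29 is prime and gcd(13, 29) = 1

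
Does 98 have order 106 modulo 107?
p - 1 = 106 has prime divisors 2, 53. Check 98^(106/q) mod 107 for each: 98^(106/2) = 98^53 ≡ 106, 98^(106/53) = 98^2 ≡ 81 (mod 107). None of these is 1, so 98 has order 106 = φ(107), so it is a primitive root mod 107.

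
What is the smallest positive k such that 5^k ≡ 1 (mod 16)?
Powers of 5 mod 16: 5^1≡5, 5^2≡9, 5^3≡13, 5^4≡1. Order = 4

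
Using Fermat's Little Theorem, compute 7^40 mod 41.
By Fermat's Little Theorem, 7^{40} ≡ 1 (mod 41) since 41 is prime and gcd(7, 41) = 1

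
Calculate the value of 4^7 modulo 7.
7 = 4 + 2 + 1 (binary 111). Repeated squaring mod 7: 4^1 ≡ 4; 4^2 ≡ 4² = 16 ≡ 2; 4^4 ≡ 2² = 4 ≡ 4. Multiply: 4^7 = 4^4 × 4^2 × 4^1 ≡ 4 × 2 × 4 (mod 7): 4 × 2 = 8 ≡ 1; 1 × 4 = 4 ≡ 4. So 4^7 ≡ 4 (mod 7).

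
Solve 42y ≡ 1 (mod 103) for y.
27

Using Extended Euclidean Algorithm:
gcd(42, 103) = 1
Bezout coefficients: 42 × 27 + 103 × -11 = 1
So 42 × 27 ≡ 1 (mod 103)
The inverse is 27 mod 103 = 27
Verification: 42 × 27 = 1134 = 11 × 103 + 1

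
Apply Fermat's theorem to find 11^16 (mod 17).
By Fermat's Little Theorem, 11^{16} ≡ 1 (mod 17) since 17 is prime and gcd(11, 17) = 1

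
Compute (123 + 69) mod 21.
3

(123 + 69) = 192
192 mod 21 = 3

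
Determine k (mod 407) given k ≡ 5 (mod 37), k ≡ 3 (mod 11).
190

Using the Chinese Remainder Theorem:
M = product of moduli = 407
For equation 1: M_1 = 11, 11 ≡ 11 (mod 37), inverse of 11 mod 37 is 27 (check: 11 × 27 = 297 ≡ 1 (mod 37))
For equation 2: M_2 = 37, 37 ≡ 4 (mod 11), inverse of 37 mod 11 is 3 (check: 4 × 3 = 12 ≡ 1 (mod 11))
Combine: k ≡ Σ r_i×M_i×(M_i⁻¹ mod m_i) = 5×11×27 + 3×37×3 = 1485 + 333 = 1818
1818 mod 407 = 190
k ≡ 190 (mod 407)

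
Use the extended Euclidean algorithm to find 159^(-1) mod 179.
Extended GCD: 159(-9) + 179(8) = 1. So 159^(-1) ≡ 170 ≡ 170 (mod 179). Verify: 159 × 170 = 27030 ≡ 1 (mod 179)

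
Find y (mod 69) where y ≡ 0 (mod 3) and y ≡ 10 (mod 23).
M = 3 × 23 = 69. M₁ = 23, y₁ ≡ 2 (mod 3). M₂ = 3, y₂ ≡ 8 (mod 23). y = 0×23×2 + 10×3×8 ≡ 33 (mod 69)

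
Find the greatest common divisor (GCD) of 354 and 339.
3

Using the Euclidean algorithm:
354 = 1 × 339 + 15
339 = 22 × 15 + 9
15 = 1 × 9 + 6
9 = 1 × 6 + 3
6 = 2 × 3 + 0

GCD(354, 339) = 3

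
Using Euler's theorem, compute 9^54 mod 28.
By Euler: 9^{12} ≡ 1 (mod 28) since gcd(9, 28) = 1. 54 = 4×12 + 6. So 9^{54} ≡ 9^{6} ≡ 1 (mod 28)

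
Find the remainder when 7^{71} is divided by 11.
By Fermat: 7^{10} ≡ 1 (mod 11). 71 = 7×10 + 1. So 7^{71} ≡ 7^{1} ≡ 7 (mod 11)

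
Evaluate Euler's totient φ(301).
252

Prime factorization: 301 = 7 × 43
Using the formula φ(n) = n × Π(1 - 1/p) for each prime factor p:
φ(301) = 301 × (1 - 1/7) × (1 - 1/43)
φ(301) = 252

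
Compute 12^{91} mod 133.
12

Using successive squaring:
Binary expansion of 91: 1011011
Powers of 12 mod 133 (each is the square of the previous):
  12^1 ≡ 12 (mod 133)
  12^2 ≡ 12² = 144 ≡ 11 (mod 133)
  12^4 ≡ 11² = 121 ≡ 121 (mod 133)
  12^8 ≡ 121² = 14641 ≡ 11 (mod 133)
  12^16 ≡ 11² = 121 ≡ 121 (mod 133)
  12^32 ≡ 121² = 14641 ≡ 11 (mod 133)
  12^64 ≡ 11² = 121 ≡ 121 (mod 133)
91 = 64 + 16 + 8 + 2 + 1, so 12^91 = 12^64 × 12^16 × 12^8 × 12^2 × 12^1 ≡ 121 × 121 × 11 × 11 × 12 (mod 133)
Multiplying step by step:
  121 × 121 = 14641 ≡ 11 (mod 133)
  11 × 11 = 121 ≡ 121 (mod 133)
  121 × 11 = 1331 ≡ 1 (mod 133)
  1 × 12 = 12 ≡ 12 (mod 133)
Result: 12^91 ≡ 12 (mod 133)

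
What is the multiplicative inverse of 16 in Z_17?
16

Using Extended Euclidean Algorithm:
gcd(16, 17) = 1
Bezout coefficients: 16 × -1 + 17 × 1 = 1
So 16 × -1 ≡ 1 (mod 17)
The inverse is -1 mod 17 = 16
Verification: 16 × 16 = 256 = 15 × 17 + 1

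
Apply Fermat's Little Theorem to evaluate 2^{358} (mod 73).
55

By Fermat's Little Theorem, a^(p-1) ≡ 1 (mod p) for prime p and gcd(a, p) = 1
Here p = 73, so 2^72 ≡ 1 (mod 73)
We can reduce the exponent: 358 mod 72 = 70
So 2^358 ≡ 2^70 (mod 73)
Computing: 2^70 mod 73 = 55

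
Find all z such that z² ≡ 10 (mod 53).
The square roots of 10 mod 53 are 13 and 40. Verify: 13² = 169 ≡ 10 (mod 53)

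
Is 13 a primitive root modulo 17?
No

To verify, check if 13^(16/q) ≢ 1 (mod 17) for each prime divisor q of 16
Divisors of 16 = 16: [1, 2, 4, 8, 16]
  13^(16/2) = 13^8 ≡ 1 (mod 17)
Conclusion: 13 is not a primitive root modulo 17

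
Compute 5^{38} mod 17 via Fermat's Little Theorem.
2

By Fermat's Little Theorem, a^(p-1) ≡ 1 (mod p) for prime p and gcd(a, p) = 1
Here p = 17, so 5^16 ≡ 1 (mod 17)
We can reduce the exponent: 38 mod 16 = 6
So 5^38 ≡ 5^6 (mod 17)
Computing: 5^6 mod 17 = 2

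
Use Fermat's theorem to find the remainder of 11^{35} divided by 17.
5

By Fermat's Little Theorem, a^(p-1) ≡ 1 (mod p) for prime p and gcd(a, p) = 1
Here p = 17, so 11^16 ≡ 1 (mod 17)
We can reduce the exponent: 35 mod 16 = 3
So 11^35 ≡ 11^3 (mod 17)
Computing: 11^3 mod 17 = 5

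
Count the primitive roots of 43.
12

The number of primitive roots modulo p is φ(p-1) = φ(42)
φ(42) = 12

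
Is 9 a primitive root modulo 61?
No

To verify, check if 9^(60/q) ≢ 1 (mod 61) for each prime divisor q of 60
Divisors of 60 = 60: [1, 2, 3, 4, 5, 6, 10, 12, 15, 20, 30, 60]
  9^(60/2) = 9^30 ≡ 1 (mod 61)
  9^(60/3) = 9^20 ≡ 1 (mod 61)
  9^(60/5) = 9^12 ≡ 20 (mod 61)
Conclusion: 9 is not a primitive root modulo 61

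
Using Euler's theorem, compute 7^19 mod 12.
By Euler: 7^{4} ≡ 1 (mod 12) since gcd(7, 12) = 1. 19 = 4×4 + 3. So 7^{19} ≡ 7^{3} ≡ 7 (mod 12)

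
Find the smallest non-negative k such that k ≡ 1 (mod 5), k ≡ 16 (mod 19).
16

Using the Chinese Remainder Theorem:
M = product of moduli = 95
For equation 1: M_1 = 19, 19 ≡ 4 (mod 5), inverse of 19 mod 5 is 4 (check: 4 × 4 = 16 ≡ 1 (mod 5))
For equation 2: M_2 = 5, 5 ≡ 5 (mod 19), inverse of 5 mod 19 is 4 (check: 5 × 4 = 20 ≡ 1 (mod 19))
Combine: k ≡ Σ r_i×M_i×(M_i⁻¹ mod m_i) = 1×19×4 + 16×5×4 = 76 + 320 = 396
396 mod 95 = 16
k ≡ 16 (mod 95)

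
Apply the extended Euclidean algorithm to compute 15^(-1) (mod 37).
Extended GCD: 15(5) + 37(-2) = 1. So 15^(-1) ≡ 5 ≡ 5 (mod 37). Verify: 15 × 5 = 75 ≡ 1 (mod 37)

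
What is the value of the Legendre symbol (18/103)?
(18/103) = 18^{51} mod 103 = 1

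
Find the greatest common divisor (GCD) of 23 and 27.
1

Using the Euclidean algorithm:
23 = 0 × 27 + 23
27 = 1 × 23 + 4
23 = 5 × 4 + 3
4 = 1 × 3 + 1
3 = 3 × 1 + 0

GCD(23, 27) = 1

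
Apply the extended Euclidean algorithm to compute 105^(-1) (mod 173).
Extended GCD: 105(-28) + 173(17) = 1. So 105^(-1) ≡ 145 ≡ 145 (mod 173). Verify: 105 × 145 = 15225 ≡ 1 (mod 173)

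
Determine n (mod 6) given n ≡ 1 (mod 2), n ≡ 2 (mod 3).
5

Using the Chinese Remainder Theorem:
M = product of moduli = 6
For equation 1: M_1 = 3, 3 ≡ 1 (mod 2), inverse of 3 mod 2 is 1 (check: 1 × 1 = 1 ≡ 1 (mod 2))
For equation 2: M_2 = 2, 2 ≡ 2 (mod 3), inverse of 2 mod 3 is 2 (check: 2 × 2 = 4 ≡ 1 (mod 3))
Combine: n ≡ Σ r_i×M_i×(M_i⁻¹ mod m_i) = 1×3×1 + 2×2×2 = 3 + 8 = 11
11 mod 6 = 5
n ≡ 5 (mod 6)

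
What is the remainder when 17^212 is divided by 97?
Using Fermat: 17^{96} ≡ 1 (mod 97). 212 ≡ 20 (mod 96). So 17^{212} ≡ 17^{20} ≡ 54 (mod 97)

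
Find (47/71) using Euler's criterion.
(47/71) = 47^{35} mod 71 = -1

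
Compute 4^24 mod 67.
Using repeated squaring. 24 = 16 + 8 (binary 11000). Repeated squaring mod 67: 4^1 ≡ 4; 4^2 ≡ 4² = 16 ≡ 16; 4^4 ≡ 16² = 256 ≡ 55; 4^8 ≡ 55² = 3025 ≡ 10; 4^16 ≡ 10² = 100 ≡ 33. Multiply: 4^24 = 4^16 × 4^8 ≡ 33 × 10 (mod 67): 33 × 10 = 330 ≡ 62. So 4^24 ≡ 62 (mod 67).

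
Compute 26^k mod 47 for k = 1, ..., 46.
g^1, g^2, ..., g^{46} mod 47: {26, 18, 45, 42, 11, 4, 10, 25, 39, 27, 44, 16, 40, 6, 15, 14, 35, 17, 19, 24, 13, 9, 46, 21, 29, 2, 5, 36, 43, 37, 22, 8, 20, 3, 31, 7, 41, 32, 33, 12, 30, 28, 23, 34, 38, 1}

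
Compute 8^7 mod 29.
7 = 4 + 2 + 1 (binary 111). Repeated squaring mod 29: 8^1 ≡ 8; 8^2 ≡ 8² = 64 ≡ 6; 8^4 ≡ 6² = 36 ≡ 7. Multiply: 8^7 = 8^4 × 8^2 × 8^1 ≡ 7 × 6 × 8 (mod 29): 7 × 6 = 42 ≡ 13; 13 × 8 = 104 ≡ 17. So 8^7 ≡ 17 (mod 29).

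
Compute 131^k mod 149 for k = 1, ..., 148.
g^1, g^2, ..., g^{148} mod 149: {131, 26, 128, 80, 50, 143, 108, 142, 126, 116, 147, 36, 97, 42, 138, 49, 12, 82, 14, 46, 66, 4, 77, 104, 65, 22, 51, 125, 134, 121, 57, 17, 141, 144, 90, 19, 105, 47, 48, 30, 56, 35, 115, 16, 10, 118, 111, 88, 55, 53, 89, 37, 79, 68, 117, 129, 62, 76, 122, 39, 43, 120, 75, 140, 13, 64, 40, 25, 146, 54, 71, 63, 58, 148, 18, 123, 21, 69, 99, 6, 41, 7, 23, 33, 2, 113, 52, 107, 11, 100, 137, 67, 135, 103, 83, 145, 72, 45, 84, 127, 98, 24, 15, 28, 92, 132, 8, 5, 59, 130, 44, 102, 101, 119, 93, 114, 34, 133, 139, 31, 38, 61, 94, 96, 60, 112, 70, 81, 32, 20, 87, 73, 27, 110, 106, 29, 74, 9, 136, 85, 109, 124, 3, 95, 78, 86, 91, 1}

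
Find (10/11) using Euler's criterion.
(10/11) = 10^{5} mod 11 = -1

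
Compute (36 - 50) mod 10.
6

(36 - 50) = -14
-14 mod 10 = 6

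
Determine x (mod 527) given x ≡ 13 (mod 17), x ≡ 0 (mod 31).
217

Using the Chinese Remainder Theorem:
M = product of moduli = 527
For equation 1: M_1 = 31, 31 ≡ 14 (mod 17), inverse of 31 mod 17 is 11 (check: 14 × 11 = 154 ≡ 1 (mod 17))
For equation 2: M_2 = 17, 17 ≡ 17 (mod 31), inverse of 17 mod 31 is 11 (check: 17 × 11 = 187 ≡ 1 (mod 31))
Combine: x ≡ Σ r_i×M_i×(M_i⁻¹ mod m_i) = 13×31×11 + 0×17×11 = 4433 + 0 = 4433
4433 mod 527 = 217
x ≡ 217 (mod 527)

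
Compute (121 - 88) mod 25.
8

(121 - 88) = 33
33 mod 25 = 8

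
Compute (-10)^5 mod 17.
(-10) ≡ 7 (mod 17). 5 = 4 + 1 (binary 101). Repeated squaring mod 17: 7^1 ≡ 7; 7^2 ≡ 7² = 49 ≡ 15; 7^4 ≡ 15² = 225 ≡ 4. Multiply: (-10)^5 ≡ 7^4 × 7^1 ≡ 4 × 7 (mod 17): 4 × 7 = 28 ≡ 11. So (-10)^5 ≡ 11 (mod 17).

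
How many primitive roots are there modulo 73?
Number of primitive roots mod 73 = φ(72) = 24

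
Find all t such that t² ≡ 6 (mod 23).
The square roots of 6 mod 23 are 12 and 11. Verify: 12² = 144 ≡ 6 (mod 23)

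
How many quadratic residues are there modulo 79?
For prime 79, there are (p-1)/2 = (79-1)/2 = 39 quadratic residues (excluding 0).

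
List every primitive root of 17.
Primitive roots mod 17: {3, 5, 6, 7, 10, 11, 12, 14}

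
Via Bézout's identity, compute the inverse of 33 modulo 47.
Extended GCD: 33(10) + 47(-7) = 1. So 33^(-1) ≡ 10 ≡ 10 (mod 47). Verify: 33 × 10 = 330 ≡ 1 (mod 47)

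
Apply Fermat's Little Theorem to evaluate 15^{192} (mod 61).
58

By Fermat's Little Theorem, a^(p-1) ≡ 1 (mod p) for prime p and gcd(a, p) = 1
Here p = 61, so 15^60 ≡ 1 (mod 61)
We can reduce the exponent: 192 mod 60 = 12
So 15^192 ≡ 15^12 (mod 61)
Computing: 15^12 mod 61 = 58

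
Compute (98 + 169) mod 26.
7

(98 + 169) = 267
267 mod 26 = 7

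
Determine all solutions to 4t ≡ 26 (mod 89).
51

Since gcd(4, 89) = 1 divides 26, a solution exists.
Multiply both sides by the inverse of 4 mod 89:
  4^(-1) mod 89 = 67
  x ≡ 67 × 26 ≡ 1742 ≡ 51 (mod 89)
Verification: 4 × 51 = 204 = 2 × 89 + 26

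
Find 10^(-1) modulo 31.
28

Using Extended Euclidean Algorithm:
gcd(10, 31) = 1
Bezout coefficients: 10 × -3 + 31 × 1 = 1
So 10 × -3 ≡ 1 (mod 31)
The inverse is -3 mod 31 = 28
Verification: 10 × 28 = 280 = 9 × 31 + 1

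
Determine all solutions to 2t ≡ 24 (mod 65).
12

Since gcd(2, 65) = 1 divides 24, a solution exists.
Multiply both sides by the inverse of 2 mod 65:
  2^(-1) mod 65 = 33
  x ≡ 33 × 24 ≡ 792 ≡ 12 (mod 65)
Verification: 2 × 12 = 24 = 0 × 65 + 24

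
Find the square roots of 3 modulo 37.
The square roots of 3 mod 37 are 22 and 15. Verify: 22² = 484 ≡ 3 (mod 37)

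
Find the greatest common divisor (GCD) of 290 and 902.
2

Using the Euclidean algorithm:
290 = 0 × 902 + 290
902 = 3 × 290 + 32
290 = 9 × 32 + 2
32 = 16 × 2 + 0

GCD(290, 902) = 2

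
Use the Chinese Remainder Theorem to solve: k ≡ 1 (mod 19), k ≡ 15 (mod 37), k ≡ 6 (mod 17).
533

Using the Chinese Remainder Theorem:
M = product of moduli = 11951
For equation 1: M_1 = 629, 629 ≡ 2 (mod 19), inverse of 629 mod 19 is 10 (check: 2 × 10 = 20 ≡ 1 (mod 19))
For equation 2: M_2 = 323, 323 ≡ 27 (mod 37), inverse of 323 mod 37 is 11 (check: 27 × 11 = 297 ≡ 1 (mod 37))
For equation 3: M_3 = 703, 703 ≡ 6 (mod 17), inverse of 703 mod 17 is 3 (check: 6 × 3 = 18 ≡ 1 (mod 17))
Combine: k ≡ Σ r_i×M_i×(M_i⁻¹ mod m_i) = 1×629×10 + 15×323×11 + 6×703×3 = 6290 + 53295 + 12654 = 72239
72239 mod 11951 = 533
k ≡ 533 (mod 11951)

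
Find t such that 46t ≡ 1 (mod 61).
46^(-1) ≡ 4 (mod 61). Verification: 46 × 4 = 184 ≡ 1 (mod 61)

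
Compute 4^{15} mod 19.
11

Using successive squaring:
Binary expansion of 15: 1111
Powers of 4 mod 19 (each is the square of the previous):
  4^1 ≡ 4 (mod 19)
  4^2 ≡ 4² = 16 ≡ 16 (mod 19)
  4^4 ≡ 16² = 256 ≡ 9 (mod 19)
  4^8 ≡ 9² = 81 ≡ 5 (mod 19)
15 = 8 + 4 + 2 + 1, so 4^15 = 4^8 × 4^4 × 4^2 × 4^1 ≡ 5 × 9 × 16 × 4 (mod 19)
Multiplying step by step:
  5 × 9 = 45 ≡ 7 (mod 19)
  7 × 16 = 112 ≡ 17 (mod 19)
  17 × 4 = 68 ≡ 11 (mod 19)
Result: 4^15 ≡ 11 (mod 19)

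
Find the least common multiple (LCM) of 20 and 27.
540

First find GCD(20, 27) using the Euclidean algorithm:
20 = 0 × 27 + 20
27 = 1 × 20 + 7
20 = 2 × 7 + 6
7 = 1 × 6 + 1
6 = 6 × 1 + 0
GCD(20, 27) = 1

LCM formula: LCM(a, b) = (a × b) / GCD(a, b)
LCM(20, 27) = (20 × 27) / 1
LCM(20, 27) = 540 / 1
LCM(20, 27) = 540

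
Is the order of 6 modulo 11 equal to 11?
No, the actual order is 10, not 11.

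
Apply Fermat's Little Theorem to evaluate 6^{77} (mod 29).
28

By Fermat's Little Theorem, a^(p-1) ≡ 1 (mod p) for prime p and gcd(a, p) = 1
Here p = 29, so 6^28 ≡ 1 (mod 29)
We can reduce the exponent: 77 mod 28 = 21
So 6^77 ≡ 6^21 (mod 29)
Computing: 6^21 mod 29 = 28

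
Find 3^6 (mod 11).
6 = 4 + 2 (binary 110). Repeated squaring mod 11: 3^1 ≡ 3; 3^2 ≡ 3² = 9 ≡ 9; 3^4 ≡ 9² = 81 ≡ 4. Multiply: 3^6 = 3^4 × 3^2 ≡ 4 × 9 (mod 11): 4 × 9 = 36 ≡ 3. So 3^6 ≡ 3 (mod 11).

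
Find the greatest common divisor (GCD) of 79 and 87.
1

Using the Euclidean algorithm:
79 = 0 × 87 + 79
87 = 1 × 79 + 8
79 = 9 × 8 + 7
8 = 1 × 7 + 1
7 = 7 × 1 + 0

GCD(79, 87) = 1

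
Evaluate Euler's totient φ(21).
12

Prime factorization: 21 = 3 × 7
Using the formula φ(n) = n × Π(1 - 1/p) for each prime factor p:
φ(21) = 21 × (1 - 1/3) × (1 - 1/7)
φ(21) = 12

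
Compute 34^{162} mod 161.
8

Using successive squaring:
Binary expansion of 162: 10100010
Powers of 34 mod 161 (each is the square of the previous):
  34^1 ≡ 34 (mod 161)
  34^2 ≡ 34² = 1156 ≡ 29 (mod 161)
  34^4 ≡ 29² = 841 ≡ 36 (mod 161)
  34^8 ≡ 36² = 1296 ≡ 8 (mod 161)
  34^16 ≡ 8² = 64 ≡ 64 (mod 161)
  34^32 ≡ 64² = 4096 ≡ 71 (mod 161)
  34^64 ≡ 71² = 5041 ≡ 50 (mod 161)
  34^128 ≡ 50² = 2500 ≡ 85 (mod 161)
162 = 128 + 32 + 2, so 34^162 = 34^128 × 34^32 × 34^2 ≡ 85 × 71 × 29 (mod 161)
Multiplying step by step:
  85 × 71 = 6035 ≡ 78 (mod 161)
  78 × 29 = 2262 ≡ 8 (mod 161)
Result: 34^162 ≡ 8 (mod 161)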